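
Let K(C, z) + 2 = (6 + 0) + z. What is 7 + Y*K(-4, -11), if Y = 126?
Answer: -875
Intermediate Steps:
K(C, z) = 4 + z (K(C, z) = -2 + ((6 + 0) + z) = -2 + (6 + z) = 4 + z)
7 + Y*K(-4, -11) = 7 + 126*(4 - 11) = 7 + 126*(-7) = 7 - 882 = -875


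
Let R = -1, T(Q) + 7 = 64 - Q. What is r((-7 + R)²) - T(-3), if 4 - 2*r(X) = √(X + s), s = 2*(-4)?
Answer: -58 - √14 ≈ -61.742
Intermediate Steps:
s = -8
T(Q) = 57 - Q (T(Q) = -7 + (64 - Q) = 57 - Q)
r(X) = 2 - √(-8 + X)/2 (r(X) = 2 - √(X - 8)/2 = 2 - √(-8 + X)/2)
r((-7 + R)²) - T(-3) = (2 - √(-8 + (-7 - 1)²)/2) - (57 - 1*(-3)) = (2 - √(-8 + (-8)²)/2) - (57 + 3) = (2 - √(-8 + 64)/2) - 1*60 = (2 - √14) - 60 = -58 - √14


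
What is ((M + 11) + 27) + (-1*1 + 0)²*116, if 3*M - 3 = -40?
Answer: 425/3 ≈ 141.67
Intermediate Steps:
M = -37/3 (M = 1 + (⅓)*(-40) = 1 - 40/3 = -37/3 ≈ -12.333)
((M + 11) + 27) + (-1*1 + 0)²*116 = ((-37/3 + 11) + 27) + (-1*1 + 0)²*116 = (-4/3 + 27) + (-1 + 0)²*116 = 77/3 + (-1)²*116 = 77/3 + 1*116 = 77/3 + 116 = 425/3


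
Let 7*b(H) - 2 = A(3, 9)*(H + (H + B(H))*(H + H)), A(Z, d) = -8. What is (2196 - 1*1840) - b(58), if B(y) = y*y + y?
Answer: 3232394/7 ≈ 4.6177e+5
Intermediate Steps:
B(y) = y + y**2 (B(y) = y**2 + y = y + y**2)
b(H) = 2/7 - 8*H/7 - 16*H*(H + H*(1 + H))/7 (b(H) = 2/7 + (-8*(H + (H + H*(1 + H))*(H + H)))/7 = 2/7 + (-8*(H + (H + H*(1 + H))*(2*H)))/7 = 2/7 + (-8*(H + 2*H*(H + H*(1 + H))))/7 = 2/7 + (-8*H - 16*H*(H + H*(1 + H)))/7 = 2/7 + (-8*H/7 - 16*H*(H + H*(1 + H))/7) = 2/7 - 8*H/7 - 16*H*(H + H*(1 + H))/7)
(2196 - 1*1840) - b(58) = (2196 - 1*1840) - (2/7 - 32/7*58**2 - 16/7*58**3 - 8/7*58) = (2196 - 1840) - (2/7 - 32/7*3364 - 16/7*195112 - 464/7) = 356 - (2/7 - 107648/7 - 3121792/7 - 464/7) = 356 - 1*(-3229902/7) = 356 + 3229902/7 = 3232394/7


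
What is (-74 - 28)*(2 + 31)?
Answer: -3366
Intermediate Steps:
(-74 - 28)*(2 + 31) = -102*33 = -3366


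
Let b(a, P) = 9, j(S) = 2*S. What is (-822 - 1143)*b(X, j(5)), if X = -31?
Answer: -17685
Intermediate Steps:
(-822 - 1143)*b(X, j(5)) = (-822 - 1143)*9 = -1965*9 = -17685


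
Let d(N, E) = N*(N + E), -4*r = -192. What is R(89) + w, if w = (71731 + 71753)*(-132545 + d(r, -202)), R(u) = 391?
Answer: -20078720117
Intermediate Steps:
r = 48 (r = -¼*(-192) = 48)
d(N, E) = N*(E + N)
w = -20078720508 (w = (71731 + 71753)*(-132545 + 48*(-202 + 48)) = 143484*(-132545 + 48*(-154)) = 143484*(-132545 - 7392) = 143484*(-139937) = -20078720508)
R(89) + w = 391 - 20078720508 = -20078720117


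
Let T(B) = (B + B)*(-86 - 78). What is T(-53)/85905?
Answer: 17384/85905 ≈ 0.20236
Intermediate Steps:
T(B) = -328*B (T(B) = (2*B)*(-164) = -328*B)
T(-53)/85905 = -328*(-53)/85905 = 17384*(1/85905) = 17384/85905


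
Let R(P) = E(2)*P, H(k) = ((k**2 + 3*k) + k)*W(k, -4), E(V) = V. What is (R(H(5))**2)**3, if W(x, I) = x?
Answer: 8303765625000000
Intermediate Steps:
H(k) = k*(k**2 + 4*k) (H(k) = ((k**2 + 3*k) + k)*k = (k**2 + 4*k)*k = k*(k**2 + 4*k))
R(P) = 2*P
(R(H(5))**2)**3 = ((2*(5**2*(4 + 5)))**2)**3 = ((2*(25*9))**2)**3 = ((2*225)**2)**3 = (450**2)**3 = 202500**3 = 8303765625000000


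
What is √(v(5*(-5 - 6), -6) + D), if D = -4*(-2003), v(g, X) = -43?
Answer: √7969 ≈ 89.269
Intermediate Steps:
D = 8012
√(v(5*(-5 - 6), -6) + D) = √(-43 + 8012) = √7969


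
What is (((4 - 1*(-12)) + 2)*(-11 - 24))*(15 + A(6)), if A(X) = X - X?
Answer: -9450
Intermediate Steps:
A(X) = 0
(((4 - 1*(-12)) + 2)*(-11 - 24))*(15 + A(6)) = (((4 - 1*(-12)) + 2)*(-11 - 24))*(15 + 0) = (((4 + 12) + 2)*(-35))*15 = ((16 + 2)*(-35))*15 = (18*(-35))*15 = -630*15 = -9450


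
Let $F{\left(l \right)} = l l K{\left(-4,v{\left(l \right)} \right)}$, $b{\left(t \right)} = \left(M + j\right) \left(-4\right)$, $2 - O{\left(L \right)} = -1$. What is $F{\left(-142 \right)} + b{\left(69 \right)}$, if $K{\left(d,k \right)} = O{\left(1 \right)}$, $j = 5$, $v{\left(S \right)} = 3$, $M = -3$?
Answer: $60484$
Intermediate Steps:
$O{\left(L \right)} = 3$ ($O{\left(L \right)} = 2 - -1 = 2 + 1 = 3$)
$K{\left(d,k \right)} = 3$
$b{\left(t \right)} = -8$ ($b{\left(t \right)} = \left(-3 + 5\right) \left(-4\right) = 2 \left(-4\right) = -8$)
$F{\left(l \right)} = 3 l^{2}$ ($F{\left(l \right)} = l l 3 = l^{2} \cdot 3 = 3 l^{2}$)
$F{\left(-142 \right)} + b{\left(69 \right)} = 3 \left(-142\right)^{2} - 8 = 3 \cdot 20164 - 8 = 60492 - 8 = 60484$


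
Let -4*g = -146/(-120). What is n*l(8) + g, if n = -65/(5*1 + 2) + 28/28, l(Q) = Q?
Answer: -111871/1680 ≈ -66.590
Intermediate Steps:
g = -73/240 (g = -(-73)/(2*(-120)) = -(-73)*(-1)/(2*120) = -1/4*73/60 = -73/240 ≈ -0.30417)
n = -58/7 (n = -65/(5 + 2) + 28*(1/28) = -65/7 + 1 = -58/7 ≈ -8.2857)
n*l(8) + g = -58/7*8 - 73/240 = -464/7 - 73/240 = -111871/1680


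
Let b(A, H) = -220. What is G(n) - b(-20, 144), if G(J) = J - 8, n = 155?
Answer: 367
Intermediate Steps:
G(J) = -8 + J
G(n) - b(-20, 144) = (-8 + 155) - 1*(-220) = 147 + 220 = 367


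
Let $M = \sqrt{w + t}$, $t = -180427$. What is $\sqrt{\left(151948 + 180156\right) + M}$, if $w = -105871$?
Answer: $\sqrt{332104 + i \sqrt{286298}} \approx 576.29 + 0.464 i$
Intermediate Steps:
$M = i \sqrt{286298}$ ($M = \sqrt{-105871 - 180427} = \sqrt{-286298} = i \sqrt{286298} \approx 535.07 i$)
$\sqrt{\left(151948 + 180156\right) + M} = \sqrt{\left(151948 + 180156\right) + i \sqrt{286298}} = \sqrt{332104 + i \sqrt{286298}}$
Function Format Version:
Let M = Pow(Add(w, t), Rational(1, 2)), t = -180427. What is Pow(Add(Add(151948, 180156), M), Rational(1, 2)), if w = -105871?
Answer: Pow(Add(332104, Mul(I, Pow(286298, Rational(1, 2)))), Rational(1, 2)) ≈ Add(576.29, Mul(0.464, I))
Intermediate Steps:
M = Mul(I, Pow(286298, Rational(1, 2))) (M = Pow(Add(-105871, -180427), Rational(1, 2)) = Pow(-286298, Rational(1, 2)) = Mul(I, Pow(286298, Rational(1, 2))) ≈ Mul(535.07, I))
Pow(Add(Add(151948, 180156), M), Rational(1, 2)) = Pow(Add(Add(151948, 180156), Mul(I, Pow(286298, Rational(1, 2)))), Rational(1, 2)) = Pow(Add(332104, Mul(I, Pow(286298, Rational(1, 2)))), Rational(1, 2))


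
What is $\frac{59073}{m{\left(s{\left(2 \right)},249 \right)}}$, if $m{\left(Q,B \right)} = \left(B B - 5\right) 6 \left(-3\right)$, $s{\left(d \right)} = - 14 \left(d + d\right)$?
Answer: $- \frac{19691}{371976} \approx -0.052936$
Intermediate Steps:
$s{\left(d \right)} = - 28 d$ ($s{\left(d \right)} = - 14 \cdot 2 d = - 28 d$)
$m{\left(Q,B \right)} = 90 - 18 B^{2}$ ($m{\left(Q,B \right)} = \left(B^{2} - 5\right) \left(-18\right) = \left(-5 + B^{2}\right) \left(-18\right) = 90 - 18 B^{2}$)
$\frac{59073}{m{\left(s{\left(2 \right)},249 \right)}} = \frac{59073}{90 - 18 \cdot 249^{2}} = \frac{59073}{90 - 1116018} = \frac{59073}{-1115928} = 59073 \left(- \frac{1}{1115928}\right) = - \frac{19691}{371976}$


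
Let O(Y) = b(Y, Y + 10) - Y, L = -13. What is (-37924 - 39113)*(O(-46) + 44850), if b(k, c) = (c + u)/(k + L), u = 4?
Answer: -204063001152/59 ≈ -3.4587e+9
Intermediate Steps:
b(k, c) = (4 + c)/(-13 + k) (b(k, c) = (c + 4)/(k - 13) = (4 + c)/(-13 + k))
O(Y) = -Y + (14 + Y)/(-13 + Y) (O(Y) = (4 + (Y + 10))/(-13 + Y) - Y = (4 + (10 + Y))/(-13 + Y) - Y = (14 + Y)/(-13 + Y) - Y = -Y + (14 + Y)/(-13 + Y))
(-37924 - 39113)*(O(-46) + 44850) = (-37924 - 39113)*((14 - 46 - 1*(-46)*(-13 - 46))/(-13 - 46) + 44850) = -77037*((14 - 46 - 1*(-46)*(-59))/(-59) + 44850) = -77037*(-(14 - 46 - 2714)/59 + 44850) = -77037*(-1/59*(-2746) + 44850) = -77037*(2746/59 + 44850) = -77037*2648896/59 = -204063001152/59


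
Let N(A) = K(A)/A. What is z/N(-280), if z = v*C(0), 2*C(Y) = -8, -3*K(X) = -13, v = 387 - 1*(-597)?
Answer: 3306240/13 ≈ 2.5433e+5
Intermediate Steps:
v = 984 (v = 387 + 597 = 984)
K(X) = 13/3 (K(X) = -⅓*(-13) = 13/3)
C(Y) = -4 (C(Y) = (½)*(-8) = -4)
N(A) = 13/(3*A)
z = -3936 (z = 984*(-4) = -3936)
z/N(-280) = -3936/((13/3)/(-280)) = -3936/((13/3)*(-1/280)) = -3936/(-13/840) = -3936*(-840/13) = 3306240/13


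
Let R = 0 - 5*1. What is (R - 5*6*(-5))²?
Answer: 21025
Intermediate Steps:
R = -5 (R = 0 - 5 = -5)
(R - 5*6*(-5))² = (-5 - 5*6*(-5))² = (-5 - 30*(-5))² = (-5 + 150)² = 145² = 21025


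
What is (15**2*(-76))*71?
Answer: -1214100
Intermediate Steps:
(15**2*(-76))*71 = (225*(-76))*71 = -17100*71 = -1214100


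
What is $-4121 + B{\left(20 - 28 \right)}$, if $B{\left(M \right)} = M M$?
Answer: $-4057$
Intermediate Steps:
$B{\left(M \right)} = M^{2}$
$-4121 + B{\left(20 - 28 \right)} = -4121 + \left(20 - 28\right)^{2} = -4121 + \left(-8\right)^{2} = -4121 + 64 = -4057$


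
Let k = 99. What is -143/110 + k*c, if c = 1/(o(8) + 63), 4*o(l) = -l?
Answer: 197/610 ≈ 0.32295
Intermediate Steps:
o(l) = -l/4 (o(l) = (-l)/4 = -l/4)
c = 1/61 (c = 1/(-1/4*8 + 63) = 1/(-2 + 63) = 1/61 ≈ 0.016393)
-143/110 + k*c = -143/110 + 99*(1/61) = -143*1/110 + 99/61 = -13/10 + 99/61 = 197/610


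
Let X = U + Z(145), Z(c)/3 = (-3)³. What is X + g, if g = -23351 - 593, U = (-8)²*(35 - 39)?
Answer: -24281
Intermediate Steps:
Z(c) = -81 (Z(c) = 3*(-3)³ = 3*(-27) = -81)
U = -256 (U = 64*(-4) = -256)
g = -23944
X = -337 (X = -256 - 81 = -337)
X + g = -337 - 23944 = -24281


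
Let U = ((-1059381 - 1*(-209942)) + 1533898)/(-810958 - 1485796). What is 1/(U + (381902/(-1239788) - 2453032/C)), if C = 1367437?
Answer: -486720064262603303/1168098914378918308 ≈ -0.41668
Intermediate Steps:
U = -684459/2296754 (U = ((-1059381 + 209942) + 1533898)/(-2296754) = (-849439 + 1533898)*(-1/2296754) = 684459*(-1/2296754) = -684459/2296754 ≈ -0.29801)
1/(U + (381902/(-1239788) - 2453032/C)) = 1/(-684459/2296754 + (381902/(-1239788) - 2453032/1367437)) = 1/(-684459/2296754 + (381902*(-1/1239788) - 2453032*1/1367437)) = 1/(-684459/2296754 + (-190951/619894 - 2453032/1367437)) = 1/(-684459/2296754 - 1781733281195/847665991678) = 1/(-1168098914378918308/486720064262603303) = -486720064262603303/1168098914378918308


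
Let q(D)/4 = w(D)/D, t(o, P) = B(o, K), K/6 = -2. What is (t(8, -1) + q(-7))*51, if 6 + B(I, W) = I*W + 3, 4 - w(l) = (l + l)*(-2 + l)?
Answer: -10455/7 ≈ -1493.6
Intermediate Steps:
K = -12 (K = 6*(-2) = -12)
w(l) = 4 - 2*l*(-2 + l) (w(l) = 4 - (l + l)*(-2 + l) = 4 - 2*l*(-2 + l))
B(I, W) = -3 + I*W (B(I, W) = -6 + (I*W + 3) = -6 + (3 + I*W) = -3 + I*W)
t(o, P) = -3 - 12*o (t(o, P) = -3 + o*(-12) = -3 - 12*o)
q(D) = 4*(4 - 2*D² + 4*D)/D (q(D) = 4*((4 - 2*D² + 4*D)/D) = 4*(4 - 2*D² + 4*D)/D)
(t(8, -1) + q(-7))*51 = ((-3 - 12*8) + (16 - 8*(-7) + 16/(-7)))*51 = ((-3 - 96) + (16 + 56 + 16*(-⅐)))*51 = (-99 + (16 + 56 - 16/7))*51 = (-99 + 488/7)*51 = -205/7*51 = -10455/7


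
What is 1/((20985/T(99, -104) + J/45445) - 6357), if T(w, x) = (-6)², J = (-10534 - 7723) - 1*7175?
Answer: -545340/3149143789 ≈ -0.00017317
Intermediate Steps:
J = -25432 (J = -18257 - 7175 = -25432)
T(w, x) = 36
1/((20985/T(99, -104) + J/45445) - 6357) = 1/((20985/36 - 25432/45445) - 6357) = 1/((20985*(1/36) - 25432*1/45445) - 6357) = 1/((6995/12 - 25432/45445) - 6357) = 1/(317582591/545340 - 6357) = 1/(-3149143789/545340) = -545340/3149143789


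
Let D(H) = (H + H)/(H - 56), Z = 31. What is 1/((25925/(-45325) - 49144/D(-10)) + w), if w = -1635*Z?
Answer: -9065/1929582898 ≈ -4.6979e-6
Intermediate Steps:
D(H) = 2*H/(-56 + H) (D(H) = (2*H)/(-56 + H) = 2*H/(-56 + H))
w = -50685 (w = -1635*31 = -50685)
1/((25925/(-45325) - 49144/D(-10)) + w) = 1/((25925/(-45325) - 49144/(2*(-10)/(-56 - 10))) - 50685) = 1/((25925*(-1/45325) - 49144/(2*(-10)/(-66))) - 50685) = 1/((-1037/1813 - 49144/(2*(-10)*(-1/66))) - 50685) = 1/((-1037/1813 - 49144/10/33) - 50685) = 1/((-1037/1813 - 49144*33/10) - 50685) = 1/((-1037/1813 - 810876/5) - 50685) = 1/(-1470123373/9065 - 50685) = 1/(-1929582898/9065) = -9065/1929582898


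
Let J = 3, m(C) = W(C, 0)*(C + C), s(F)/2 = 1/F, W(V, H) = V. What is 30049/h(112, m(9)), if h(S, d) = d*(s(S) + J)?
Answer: 841372/13689 ≈ 61.463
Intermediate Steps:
s(F) = 2/F (s(F) = 2*(1/F) = 2/F)
m(C) = 2*C² (m(C) = C*(C + C) = C*(2*C) = 2*C²)
h(S, d) = d*(3 + 2/S) (h(S, d) = d*(2/S + 3) = d*(3 + 2/S))
30049/h(112, m(9)) = 30049/(((2*9²)*(2 + 3*112)/112)) = 30049/(((2*81)*(1/112)*(2 + 336))) = 30049/((162*(1/112)*338)) = 30049/(13689/28) = 30049*(28/13689) = 841372/13689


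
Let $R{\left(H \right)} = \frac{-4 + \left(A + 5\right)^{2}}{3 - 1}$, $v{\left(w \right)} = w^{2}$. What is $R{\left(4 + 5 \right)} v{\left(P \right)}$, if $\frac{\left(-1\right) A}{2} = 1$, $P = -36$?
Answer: $3240$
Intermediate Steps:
$A = -2$ ($A = \left(-2\right) 1 = -2$)
$R{\left(H \right)} = \frac{5}{2}$ ($R{\left(H \right)} = \frac{-4 + \left(-2 + 5\right)^{2}}{3 - 1} = \frac{-4 + 3^{2}}{2} = \left(-4 + 9\right) \frac{1}{2} = 5 \cdot \frac{1}{2} = \frac{5}{2}$)
$R{\left(4 + 5 \right)} v{\left(P \right)} = \frac{5 \left(-36\right)^{2}}{2} = \frac{5}{2} \cdot 1296 = 3240$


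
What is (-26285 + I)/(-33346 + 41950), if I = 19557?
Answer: -1682/2151 ≈ -0.78196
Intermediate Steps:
(-26285 + I)/(-33346 + 41950) = (-26285 + 19557)/(-33346 + 41950) = -6728/8604 = -6728*1/8604 = -1682/2151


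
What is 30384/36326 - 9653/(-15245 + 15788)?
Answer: -167078183/9862509 ≈ -16.941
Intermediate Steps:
30384/36326 - 9653/(-15245 + 15788) = 30384*(1/36326) - 9653/543 = 15192/18163 - 9653*1/543 = 15192/18163 - 9653/543 = -167078183/9862509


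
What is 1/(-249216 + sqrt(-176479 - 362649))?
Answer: -31152/7763644223 - I*sqrt(134782)/31054576892 ≈ -4.0125e-6 - 1.1822e-8*I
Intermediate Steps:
1/(-249216 + sqrt(-176479 - 362649)) = 1/(-249216 + sqrt(-539128)) = 1/(-249216 + 2*I*sqrt(134782))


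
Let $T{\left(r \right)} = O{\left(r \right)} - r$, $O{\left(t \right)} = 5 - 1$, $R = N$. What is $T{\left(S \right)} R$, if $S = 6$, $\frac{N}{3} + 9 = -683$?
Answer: $4152$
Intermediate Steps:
$N = -2076$ ($N = -27 + 3 \left(-683\right) = -27 - 2049 = -2076$)
$R = -2076$
$O{\left(t \right)} = 4$ ($O{\left(t \right)} = 5 - 1 = 4$)
$T{\left(r \right)} = 4 - r$
$T{\left(S \right)} R = \left(4 - 6\right) \left(-2076\right) = \left(-2\right) \left(-2076\right) = 4152$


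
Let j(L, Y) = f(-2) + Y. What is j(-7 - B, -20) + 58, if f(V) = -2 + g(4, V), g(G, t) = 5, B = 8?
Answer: 41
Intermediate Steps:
f(V) = 3 (f(V) = -2 + 5 = 3)
j(L, Y) = 3 + Y
j(-7 - B, -20) + 58 = (3 - 20) + 58 = -17 + 58 = 41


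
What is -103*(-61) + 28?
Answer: 6311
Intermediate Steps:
-103*(-61) + 28 = 6283 + 28 = 6311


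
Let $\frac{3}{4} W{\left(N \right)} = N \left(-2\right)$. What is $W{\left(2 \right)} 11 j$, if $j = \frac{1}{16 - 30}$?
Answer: $\frac{88}{21} \approx 4.1905$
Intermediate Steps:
$W{\left(N \right)} = - \frac{8 N}{3}$ ($W{\left(N \right)} = \frac{4 N \left(-2\right)}{3} = \frac{4 \left(- 2 N\right)}{3} = - \frac{8 N}{3}$)
$j = - \frac{1}{14}$ ($j = \frac{1}{-14} = - \frac{1}{14} \approx -0.071429$)
$W{\left(2 \right)} 11 j = \left(- \frac{8}{3}\right) 2 \cdot 11 \left(- \frac{1}{14}\right) = \left(- \frac{16}{3}\right) 11 \left(- \frac{1}{14}\right) = \left(- \frac{176}{3}\right) \left(- \frac{1}{14}\right) = \frac{88}{21}$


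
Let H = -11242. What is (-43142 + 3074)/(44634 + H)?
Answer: -10017/8348 ≈ -1.1999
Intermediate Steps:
(-43142 + 3074)/(44634 + H) = (-43142 + 3074)/(44634 - 11242) = -40068/33392 = -40068*1/33392 = -10017/8348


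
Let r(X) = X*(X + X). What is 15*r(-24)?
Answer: 17280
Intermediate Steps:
r(X) = 2*X² (r(X) = X*(2*X) = 2*X²)
15*r(-24) = 15*(2*(-24)²) = 15*(2*576) = 15*1152 = 17280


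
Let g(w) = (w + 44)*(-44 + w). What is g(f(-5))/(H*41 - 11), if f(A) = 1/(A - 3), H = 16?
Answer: -41301/13760 ≈ -3.0015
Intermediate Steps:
f(A) = 1/(-3 + A)
g(w) = (-44 + w)*(44 + w) (g(w) = (44 + w)*(-44 + w) = (-44 + w)*(44 + w))
g(f(-5))/(H*41 - 11) = (-1936 + (1/(-3 - 5))²)/(16*41 - 11) = (-1936 + (1/(-8))²)/(656 - 11) = (-1936 + (-⅛)²)/645 = (-1936 + 1/64)*(1/645) = -123903/64*1/645 = -41301/13760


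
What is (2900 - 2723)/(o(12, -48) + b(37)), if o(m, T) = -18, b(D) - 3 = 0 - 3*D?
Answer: -59/42 ≈ -1.4048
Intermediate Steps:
b(D) = 3 - 3*D (b(D) = 3 + (0 - 3*D) = 3 - 3*D)
(2900 - 2723)/(o(12, -48) + b(37)) = (2900 - 2723)/(-18 + (3 - 3*37)) = 177/(-18 + (3 - 111)) = 177/(-18 - 108) = 177/(-126) = 177*(-1/126) = -59/42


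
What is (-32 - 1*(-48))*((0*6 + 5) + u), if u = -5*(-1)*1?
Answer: 160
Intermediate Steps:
u = 5 (u = 5*1 = 5)
(-32 - 1*(-48))*((0*6 + 5) + u) = (-32 - 1*(-48))*((0*6 + 5) + 5) = (-32 + 48)*((0 + 5) + 5) = 16*(5 + 5) = 16*10 = 160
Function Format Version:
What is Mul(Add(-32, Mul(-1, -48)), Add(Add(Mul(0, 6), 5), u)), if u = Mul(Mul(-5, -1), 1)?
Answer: 160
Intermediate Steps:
u = 5 (u = Mul(5, 1) = 5)
Mul(Add(-32, Mul(-1, -48)), Add(Add(Mul(0, 6), 5), u)) = Mul(Add(-32, Mul(-1, -48)), Add(Add(Mul(0, 6), 5), 5)) = Mul(Add(-32, 48), Add(Add(0, 5), 5)) = Mul(16, Add(5, 5)) = Mul(16, 10) = 160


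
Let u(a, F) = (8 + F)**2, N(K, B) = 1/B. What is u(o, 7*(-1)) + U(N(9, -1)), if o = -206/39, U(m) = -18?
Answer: -17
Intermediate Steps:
o = -206/39 (o = -206*1/39 = -206/39 ≈ -5.2821)
u(o, 7*(-1)) + U(N(9, -1)) = (8 + 7*(-1))**2 - 18 = (8 - 7)**2 - 18 = 1**2 - 18 = 1 - 18 = -17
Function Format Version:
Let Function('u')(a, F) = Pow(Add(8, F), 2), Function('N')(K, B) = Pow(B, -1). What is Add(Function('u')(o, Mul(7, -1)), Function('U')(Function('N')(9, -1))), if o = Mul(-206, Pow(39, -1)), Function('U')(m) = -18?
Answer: -17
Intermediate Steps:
o = Rational(-206, 39) (o = Mul(-206, Rational(1, 39)) = Rational(-206, 39) ≈ -5.2821)
Add(Function('u')(o, Mul(7, -1)), Function('U')(Function('N')(9, -1))) = Add(Pow(Add(8, Mul(7, -1)), 2), -18) = Add(Pow(Add(8, -7), 2), -18) = Add(Pow(1, 2), -18) = Add(1, -18) = -17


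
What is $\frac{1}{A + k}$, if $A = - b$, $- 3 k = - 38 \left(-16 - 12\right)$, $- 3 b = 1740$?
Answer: $\frac{3}{676} \approx 0.0044379$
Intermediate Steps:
$b = -580$ ($b = \left(- \frac{1}{3}\right) 1740 = -580$)
$k = - \frac{1064}{3}$ ($k = - \frac{\left(-38\right) \left(-16 - 12\right)}{3} = - \frac{\left(-38\right) \left(-28\right)}{3} = \left(- \frac{1}{3}\right) 1064 = - \frac{1064}{3} \approx -354.67$)
$A = 580$ ($A = \left(-1\right) \left(-580\right) = 580$)
$\frac{1}{A + k} = \frac{1}{580 - \frac{1064}{3}} = \frac{1}{\frac{676}{3}} = \frac{3}{676}$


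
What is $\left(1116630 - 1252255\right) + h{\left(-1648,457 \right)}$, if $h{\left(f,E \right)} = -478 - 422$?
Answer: $-136525$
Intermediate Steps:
$h{\left(f,E \right)} = -900$ ($h{\left(f,E \right)} = -478 - 422 = -900$)
$\left(1116630 - 1252255\right) + h{\left(-1648,457 \right)} = \left(1116630 - 1252255\right) - 900 = -135625 - 900 = -136525$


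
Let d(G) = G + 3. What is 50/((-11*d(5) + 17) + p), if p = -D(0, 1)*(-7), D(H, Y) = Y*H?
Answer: -50/71 ≈ -0.70423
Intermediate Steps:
D(H, Y) = H*Y
p = 0 (p = -0*(-7) = -1*0*(-7) = 0*(-7) = 0)
d(G) = 3 + G
50/((-11*d(5) + 17) + p) = 50/((-11*(3 + 5) + 17) + 0) = 50/((-11*8 + 17) + 0) = 50/((-88 + 17) + 0) = 50/(-71 + 0) = 50/(-71) = -1/71*50 = -50/71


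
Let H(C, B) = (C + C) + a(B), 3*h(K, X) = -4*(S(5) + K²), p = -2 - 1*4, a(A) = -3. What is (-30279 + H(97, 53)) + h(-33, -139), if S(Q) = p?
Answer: -31532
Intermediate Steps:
p = -6 (p = -2 - 4 = -6)
S(Q) = -6
h(K, X) = 8 - 4*K²/3 (h(K, X) = (-4*(-6 + K²))/3 = (24 - 4*K²)/3 = 8 - 4*K²/3)
H(C, B) = -3 + 2*C (H(C, B) = (C + C) - 3 = 2*C - 3 = -3 + 2*C)
(-30279 + H(97, 53)) + h(-33, -139) = (-30279 + (-3 + 2*97)) + (8 - 4/3*(-33)²) = (-30279 + (-3 + 194)) + (8 - 4/3*1089) = (-30279 + 191) + (8 - 1452) = -30088 - 1444 = -31532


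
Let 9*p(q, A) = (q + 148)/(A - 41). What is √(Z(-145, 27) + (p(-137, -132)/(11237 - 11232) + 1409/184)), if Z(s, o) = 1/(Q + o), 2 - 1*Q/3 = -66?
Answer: √2588751408029710/18382980 ≈ 2.7678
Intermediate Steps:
Q = 204 (Q = 6 - 3*(-66) = 6 + 198 = 204)
p(q, A) = (148 + q)/(9*(-41 + A)) (p(q, A) = ((q + 148)/(A - 41))/9 = ((148 + q)/(-41 + A))/9 = (148 + q)/(9*(-41 + A)))
Z(s, o) = 1/(204 + o)
√(Z(-145, 27) + (p(-137, -132)/(11237 - 11232) + 1409/184)) = √(1/(204 + 27) + (((148 - 137)/(9*(-41 - 132)))/(11237 - 11232) + 1409/184)) = √(1/231 + (((⅑)*11/(-173))/5 + 1409*(1/184))) = √(1/231 + (((⅑)*(-1/173)*11)*(⅕) + 1409/184)) = √(1/231 + (-11/1557*⅕ + 1409/184)) = √(1/231 + (-11/7785 + 1409/184)) = √(1/231 + 10967041/1432440) = √(844939637/110297880) = √2588751408029710/18382980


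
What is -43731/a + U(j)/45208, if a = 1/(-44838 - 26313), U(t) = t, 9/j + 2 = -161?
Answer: 22928377079168415/7368904 ≈ 3.1115e+9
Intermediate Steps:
j = -9/163 (j = 9/(-2 - 161) = 9/(-163) = 9*(-1/163) = -9/163 ≈ -0.055215)
a = -1/71151 (a = 1/(-71151) = -1/71151 ≈ -1.4055e-5)
-43731/a + U(j)/45208 = -43731/(-1/71151) - 9/163/45208 = -43731*(-71151) - 9/163*1/45208 = 3111504381 - 9/7368904 = 22928377079168415/7368904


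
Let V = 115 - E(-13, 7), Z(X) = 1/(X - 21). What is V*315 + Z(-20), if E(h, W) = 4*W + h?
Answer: 1291499/41 ≈ 31500.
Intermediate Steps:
Z(X) = 1/(-21 + X)
E(h, W) = h + 4*W
V = 100 (V = 115 - (-13 + 4*7) = 115 - (-13 + 28) = 115 - 1*15 = 115 - 15 = 100)
V*315 + Z(-20) = 100*315 + 1/(-21 - 20) = 31500 + 1/(-41) = 31500 - 1/41 = 1291499/41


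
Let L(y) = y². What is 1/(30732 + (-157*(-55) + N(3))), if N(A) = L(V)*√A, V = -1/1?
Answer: 39367/1549760686 - √3/1549760686 ≈ 2.5401e-5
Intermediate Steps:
V = -1 (V = -1*1 = -1)
N(A) = √A (N(A) = (-1)²*√A = 1*√A = √A)
1/(30732 + (-157*(-55) + N(3))) = 1/(30732 + (-157*(-55) + √3)) = 1/(30732 + (8635 + √3)) = 1/(39367 + √3)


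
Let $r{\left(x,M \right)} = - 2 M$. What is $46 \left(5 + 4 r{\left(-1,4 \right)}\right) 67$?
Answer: $-83214$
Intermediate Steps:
$46 \left(5 + 4 r{\left(-1,4 \right)}\right) 67 = 46 \left(5 + 4 \left(\left(-2\right) 4\right)\right) 67 = 46 \left(5 + 4 \left(-8\right)\right) 67 = 46 \left(5 - 32\right) 67 = 46 \left(-27\right) 67 = \left(-1242\right) 67 = -83214$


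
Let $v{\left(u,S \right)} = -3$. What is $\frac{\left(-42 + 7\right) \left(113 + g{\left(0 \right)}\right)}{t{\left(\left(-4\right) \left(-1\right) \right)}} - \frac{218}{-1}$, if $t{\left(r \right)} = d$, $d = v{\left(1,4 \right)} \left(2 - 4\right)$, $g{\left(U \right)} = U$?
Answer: $- \frac{2647}{6} \approx -441.17$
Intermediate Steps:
$d = 6$ ($d = - 3 \left(2 - 4\right) = \left(-3\right) \left(-2\right) = 6$)
$t{\left(r \right)} = 6$
$\frac{\left(-42 + 7\right) \left(113 + g{\left(0 \right)}\right)}{t{\left(\left(-4\right) \left(-1\right) \right)}} - \frac{218}{-1} = \frac{\left(-42 + 7\right) \left(113 + 0\right)}{6} - \frac{218}{-1} = \left(-35\right) 113 \cdot \frac{1}{6} - -218 = \left(-3955\right) \frac{1}{6} + 218 = - \frac{3955}{6} + 218 = - \frac{2647}{6}$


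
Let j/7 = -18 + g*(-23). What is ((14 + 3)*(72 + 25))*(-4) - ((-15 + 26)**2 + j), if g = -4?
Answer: -7235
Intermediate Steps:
j = 518 (j = 7*(-18 - 4*(-23)) = 7*(-18 + 92) = 7*74 = 518)
((14 + 3)*(72 + 25))*(-4) - ((-15 + 26)**2 + j) = ((14 + 3)*(72 + 25))*(-4) - ((-15 + 26)**2 + 518) = (17*97)*(-4) - (11**2 + 518) = 1649*(-4) - (121 + 518) = -6596 - 1*639 = -6596 - 639 = -7235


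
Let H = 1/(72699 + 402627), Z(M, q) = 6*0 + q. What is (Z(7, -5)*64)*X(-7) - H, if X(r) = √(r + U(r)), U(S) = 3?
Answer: -1/475326 - 640*I ≈ -2.1038e-6 - 640.0*I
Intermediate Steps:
Z(M, q) = q (Z(M, q) = 0 + q = q)
X(r) = √(3 + r) (X(r) = √(r + 3) = √(3 + r))
H = 1/475326 ≈ 2.1038e-6
(Z(7, -5)*64)*X(-7) - H = (-5*64)*√(3 - 7) - 1*1/475326 = -640*I - 1/475326 = -1/475326 - 640*I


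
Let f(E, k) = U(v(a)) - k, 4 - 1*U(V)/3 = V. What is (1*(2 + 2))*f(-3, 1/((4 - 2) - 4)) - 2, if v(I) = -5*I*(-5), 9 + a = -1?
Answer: 3048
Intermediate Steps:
a = -10 (a = -9 - 1 = -10)
v(I) = 25*I
U(V) = 12 - 3*V
f(E, k) = 762 - k (f(E, k) = (12 - 75*(-10)) - k = (12 - 3*(-250)) - k = (12 + 750) - k = 762 - k)
(1*(2 + 2))*f(-3, 1/((4 - 2) - 4)) - 2 = (1*(2 + 2))*(762 - 1/((4 - 2) - 4)) - 2 = (1*4)*(762 - 1/(2 - 4)) - 2 = 4*(762 - 1/(-2)) - 2 = 4*(762 - 1*(-1/2)) - 2 = 4*(762 + 1/2) - 2 = 4*(1525/2) - 2 = 3050 - 2 = 3048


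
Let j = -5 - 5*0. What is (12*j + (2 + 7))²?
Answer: 2601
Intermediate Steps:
j = -5 (j = -5 + 0 = -5)
(12*j + (2 + 7))² = (12*(-5) + (2 + 7))² = (-60 + 9)² = (-51)² = 2601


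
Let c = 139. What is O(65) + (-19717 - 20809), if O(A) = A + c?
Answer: -40322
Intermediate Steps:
O(A) = 139 + A (O(A) = A + 139 = 139 + A)
O(65) + (-19717 - 20809) = (139 + 65) + (-19717 - 20809) = 204 - 40526 = -40322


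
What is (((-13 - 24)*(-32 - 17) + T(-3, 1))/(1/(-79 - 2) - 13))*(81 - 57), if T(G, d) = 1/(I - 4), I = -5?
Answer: -1762128/527 ≈ -3343.7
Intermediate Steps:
T(G, d) = -1/9 (T(G, d) = 1/(-5 - 4) = 1/(-9) = -1/9)
(((-13 - 24)*(-32 - 17) + T(-3, 1))/(1/(-79 - 2) - 13))*(81 - 57) = (((-13 - 24)*(-32 - 17) - 1/9)/(1/(-79 - 2) - 13))*(81 - 57) = ((-37*(-49) - 1/9)/(1/(-81) - 13))*24 = ((1813 - 1/9)/(-1/81 - 13))*24 = (16316/(9*(-1054/81)))*24 = ((16316/9)*(-81/1054))*24 = -73422/527*24 = -1762128/527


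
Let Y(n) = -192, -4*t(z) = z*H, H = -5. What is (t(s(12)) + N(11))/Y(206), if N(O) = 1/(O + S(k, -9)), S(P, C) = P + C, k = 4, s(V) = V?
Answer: -91/1152 ≈ -0.078993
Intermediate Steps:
S(P, C) = C + P
N(O) = 1/(-5 + O) (N(O) = 1/(O + (-9 + 4)) = 1/(O - 5) = 1/(-5 + O))
t(z) = 5*z/4 (t(z) = -z*(-5)/4 = -(-5)*z/4 = 5*z/4)
(t(s(12)) + N(11))/Y(206) = ((5/4)*12 + 1/(-5 + 11))/(-192) = (15 + 1/6)*(-1/192) = (15 + ⅙)*(-1/192) = (91/6)*(-1/192) = -91/1152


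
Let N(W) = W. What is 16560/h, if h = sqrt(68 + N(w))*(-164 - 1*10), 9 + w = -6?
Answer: -2760*sqrt(53)/1537 ≈ -13.073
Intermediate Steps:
w = -15 (w = -9 - 6 = -15)
h = -174*sqrt(53) (h = sqrt(68 - 15)*(-164 - 1*10) = sqrt(53)*(-164 - 10) = sqrt(53)*(-174) = -174*sqrt(53) ≈ -1266.7)
16560/h = 16560/((-174*sqrt(53))) = 16560*(-sqrt(53)/9222) = -2760*sqrt(53)/1537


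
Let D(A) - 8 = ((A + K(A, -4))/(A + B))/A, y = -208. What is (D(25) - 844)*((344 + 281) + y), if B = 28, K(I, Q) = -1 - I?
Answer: -461911317/1325 ≈ -3.4861e+5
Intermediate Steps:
D(A) = 8 - 1/(A*(28 + A)) (D(A) = 8 + ((A + (-1 - A))/(A + 28))/A = 8 + (-1/(28 + A))/A = 8 - 1/(A*(28 + A)))
(D(25) - 844)*((344 + 281) + y) = ((-1 + 8*25² + 224*25)/(25*(28 + 25)) - 844)*((344 + 281) - 208) = ((1/25)*(-1 + 8*625 + 5600)/53 - 844)*(625 - 208) = ((1/25)*(1/53)*(-1 + 5000 + 5600) - 844)*417 = ((1/25)*(1/53)*10599 - 844)*417 = (10599/1325 - 844)*417 = -1107701/1325*417 = -461911317/1325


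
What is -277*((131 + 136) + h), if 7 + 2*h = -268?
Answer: -71743/2 ≈ -35872.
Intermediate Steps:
h = -275/2 (h = -7/2 + (½)*(-268) = -7/2 - 134 = -275/2 ≈ -137.50)
-277*((131 + 136) + h) = -277*((131 + 136) - 275/2) = -277*(267 - 275/2) = -277*259/2 = -71743/2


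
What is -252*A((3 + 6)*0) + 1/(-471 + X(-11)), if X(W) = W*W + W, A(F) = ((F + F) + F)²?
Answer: -1/361 ≈ -0.0027701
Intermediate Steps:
A(F) = 9*F² (A(F) = (2*F + F)² = (3*F)² = 9*F²)
X(W) = W + W² (X(W) = W² + W = W + W²)
-252*A((3 + 6)*0) + 1/(-471 + X(-11)) = -2268*((3 + 6)*0)² + 1/(-471 - 11*(1 - 11)) = -2268*(9*0)² + 1/(-471 - 11*(-10)) = -2268*0² + 1/(-471 + 110) = -2268*0 + 1/(-361) = -252*0 - 1/361 = 0 - 1/361 = -1/361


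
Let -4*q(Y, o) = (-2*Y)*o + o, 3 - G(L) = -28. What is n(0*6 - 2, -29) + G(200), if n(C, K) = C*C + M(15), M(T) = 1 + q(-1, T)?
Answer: 99/4 ≈ 24.750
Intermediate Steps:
G(L) = 31 (G(L) = 3 - 1*(-28) = 3 + 28 = 31)
q(Y, o) = -o/4 + Y*o/2 (q(Y, o) = -((-2*Y)*o + o)/4 = -(-2*Y*o + o)/4 = -(o - 2*Y*o)/4 = -o/4 + Y*o/2)
M(T) = 1 - 3*T/4 (M(T) = 1 + T*(-1 + 2*(-1))/4 = 1 + T*(-1 - 2)/4 = 1 + (¼)*T*(-3) = 1 - 3*T/4)
n(C, K) = -41/4 + C² (n(C, K) = C*C + (1 - ¾*15) = C² + (1 - 45/4) = C² - 41/4 = -41/4 + C²)
n(0*6 - 2, -29) + G(200) = (-41/4 + (0*6 - 2)²) + 31 = (-41/4 + (0 - 2)²) + 31 = (-41/4 + (-2)²) + 31 = (-41/4 + 4) + 31 = -25/4 + 31 = 99/4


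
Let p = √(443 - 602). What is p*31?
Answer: 31*I*√159 ≈ 390.9*I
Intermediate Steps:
p = I*√159 (p = √(-159) = I*√159 ≈ 12.61*I)
p*31 = (I*√159)*31 = 31*I*√159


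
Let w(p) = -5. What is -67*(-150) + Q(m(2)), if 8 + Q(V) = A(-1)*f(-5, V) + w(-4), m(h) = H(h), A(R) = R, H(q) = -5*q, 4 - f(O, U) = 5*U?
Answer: 9983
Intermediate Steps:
f(O, U) = 4 - 5*U
m(h) = -5*h
Q(V) = -17 + 5*V (Q(V) = -8 + (-(4 - 5*V) - 5) = -8 + ((-4 + 5*V) - 5) = -8 + (-9 + 5*V) = -17 + 5*V)
-67*(-150) + Q(m(2)) = -67*(-150) + (-17 + 5*(-5*2)) = 10050 + (-17 + 5*(-10)) = 10050 + (-17 - 50) = 10050 - 67 = 9983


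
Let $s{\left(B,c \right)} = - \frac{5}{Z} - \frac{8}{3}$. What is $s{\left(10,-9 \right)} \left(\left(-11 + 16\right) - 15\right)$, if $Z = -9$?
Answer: $\frac{190}{9} \approx 21.111$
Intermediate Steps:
$s{\left(B,c \right)} = - \frac{19}{9}$ ($s{\left(B,c \right)} = - \frac{5}{-9} - \frac{8}{3} = \left(-5\right) \left(- \frac{1}{9}\right) - \frac{8}{3} = \frac{5}{9} - \frac{8}{3} = - \frac{19}{9}$)
$s{\left(10,-9 \right)} \left(\left(-11 + 16\right) - 15\right) = - \frac{19 \left(\left(-11 + 16\right) - 15\right)}{9} = - \frac{19 \left(5 - 15\right)}{9} = \left(- \frac{19}{9}\right) \left(-10\right) = \frac{190}{9}$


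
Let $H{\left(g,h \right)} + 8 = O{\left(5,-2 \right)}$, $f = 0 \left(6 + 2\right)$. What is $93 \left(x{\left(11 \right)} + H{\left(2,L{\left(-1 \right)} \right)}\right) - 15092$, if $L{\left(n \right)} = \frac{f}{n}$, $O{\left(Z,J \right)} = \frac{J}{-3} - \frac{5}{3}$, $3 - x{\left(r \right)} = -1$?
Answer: $-15557$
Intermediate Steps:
$x{\left(r \right)} = 4$ ($x{\left(r \right)} = 3 - -1 = 3 + 1 = 4$)
$O{\left(Z,J \right)} = - \frac{5}{3} - \frac{J}{3}$ ($O{\left(Z,J \right)} = J \left(- \frac{1}{3}\right) - \frac{5}{3} = - \frac{J}{3} - \frac{5}{3} = - \frac{5}{3} - \frac{J}{3}$)
$f = 0$ ($f = 0 \cdot 8 = 0$)
$L{\left(n \right)} = 0$ ($L{\left(n \right)} = \frac{0}{n} = 0$)
$H{\left(g,h \right)} = -9$ ($H{\left(g,h \right)} = -8 - 1 = -9$)
$93 \left(x{\left(11 \right)} + H{\left(2,L{\left(-1 \right)} \right)}\right) - 15092 = 93 \left(4 - 9\right) - 15092 = 93 \left(-5\right) - 15092 = -465 - 15092 = -15557$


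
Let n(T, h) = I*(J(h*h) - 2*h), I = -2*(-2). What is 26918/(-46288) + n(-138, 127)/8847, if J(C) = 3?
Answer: -142308349/204754968 ≈ -0.69502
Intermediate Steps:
I = 4
n(T, h) = 12 - 8*h (n(T, h) = 4*(3 - 2*h) = 12 - 8*h)
26918/(-46288) + n(-138, 127)/8847 = 26918/(-46288) + (12 - 8*127)/8847 = 26918*(-1/46288) + (12 - 1016)*(1/8847) = -13459/23144 - 1004*1/8847 = -13459/23144 - 1004/8847 = -142308349/204754968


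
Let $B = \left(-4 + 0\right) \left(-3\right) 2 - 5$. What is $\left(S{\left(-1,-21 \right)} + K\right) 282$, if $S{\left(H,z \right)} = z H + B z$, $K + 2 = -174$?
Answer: $-156228$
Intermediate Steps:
$K = -176$ ($K = -2 - 174 = -176$)
$B = 19$ ($B = \left(-4\right) \left(-3\right) 2 - 5 = 12 \cdot 2 - 5 = 24 - 5 = 19$)
$S{\left(H,z \right)} = 19 z + H z$ ($S{\left(H,z \right)} = z H + 19 z = H z + 19 z = 19 z + H z$)
$\left(S{\left(-1,-21 \right)} + K\right) 282 = \left(- 21 \left(19 - 1\right) - 176\right) 282 = \left(\left(-21\right) 18 - 176\right) 282 = \left(-378 - 176\right) 282 = \left(-554\right) 282 = -156228$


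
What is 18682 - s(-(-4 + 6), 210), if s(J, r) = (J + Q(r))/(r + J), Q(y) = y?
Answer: 18681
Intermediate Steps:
s(J, r) = 1 (s(J, r) = (J + r)/(r + J) = (J + r)/(J + r) = 1)
18682 - s(-(-4 + 6), 210) = 18682 - 1*1 = 18682 - 1 = 18681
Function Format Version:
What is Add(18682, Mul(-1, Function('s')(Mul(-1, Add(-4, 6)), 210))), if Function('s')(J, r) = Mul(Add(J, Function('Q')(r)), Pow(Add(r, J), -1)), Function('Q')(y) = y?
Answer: 18681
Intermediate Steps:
Function('s')(J, r) = 1 (Function('s')(J, r) = Mul(Add(J, r), Pow(Add(r, J), -1)) = Mul(Add(J, r), Pow(Add(J, r), -1)) = 1)
Add(18682, Mul(-1, Function('s')(Mul(-1, Add(-4, 6)), 210))) = Add(18682, Mul(-1, 1)) = Add(18682, -1) = 18681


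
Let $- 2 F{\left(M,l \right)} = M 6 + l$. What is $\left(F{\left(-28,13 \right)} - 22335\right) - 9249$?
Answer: $- \frac{63013}{2} \approx -31507.0$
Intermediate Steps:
$F{\left(M,l \right)} = - 3 M - \frac{l}{2}$ ($F{\left(M,l \right)} = - \frac{M 6 + l}{2} = - \frac{6 M + l}{2} = - \frac{l + 6 M}{2} = - 3 M - \frac{l}{2}$)
$\left(F{\left(-28,13 \right)} - 22335\right) - 9249 = \left(\left(\left(-3\right) \left(-28\right) - \frac{13}{2}\right) - 22335\right) - 9249 = \left(\left(84 - \frac{13}{2}\right) - 22335\right) - 9249 = \left(\frac{155}{2} - 22335\right) - 9249 = - \frac{44515}{2} - 9249 = - \frac{63013}{2}$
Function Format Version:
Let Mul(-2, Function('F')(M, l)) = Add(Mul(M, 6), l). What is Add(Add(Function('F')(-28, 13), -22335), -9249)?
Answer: Rational(-63013, 2) ≈ -31507.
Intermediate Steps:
Function('F')(M, l) = Add(Mul(-3, M), Mul(Rational(-1, 2), l)) (Function('F')(M, l) = Mul(Rational(-1, 2), Add(Mul(M, 6), l)) = Mul(Rational(-1, 2), Add(Mul(6, M), l)) = Mul(Rational(-1, 2), Add(l, Mul(6, M))) = Add(Mul(-3, M), Mul(Rational(-1, 2), l)))
Add(Add(Function('F')(-28, 13), -22335), -9249) = Add(Add(Add(Mul(-3, -28), Mul(Rational(-1, 2), 13)), -22335), -9249) = Add(Add(Add(84, Rational(-13, 2)), -22335), -9249) = Add(Add(Rational(155, 2), -22335), -9249) = Add(Rational(-44515, 2), -9249) = Rational(-63013, 2)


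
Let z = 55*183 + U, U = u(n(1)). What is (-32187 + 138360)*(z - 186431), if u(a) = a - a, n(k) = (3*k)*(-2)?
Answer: -18725307318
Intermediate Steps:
n(k) = -6*k
u(a) = 0
U = 0
z = 10065 (z = 55*183 + 0 = 10065 + 0 = 10065)
(-32187 + 138360)*(z - 186431) = (-32187 + 138360)*(10065 - 186431) = 106173*(-176366) = -18725307318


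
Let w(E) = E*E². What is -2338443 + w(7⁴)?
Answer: 13838948758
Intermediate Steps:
w(E) = E³
-2338443 + w(7⁴) = -2338443 + (7⁴)³ = -2338443 + 2401³ = -2338443 + 13841287201 = 13838948758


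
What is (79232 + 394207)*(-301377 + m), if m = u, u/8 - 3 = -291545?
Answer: -1246902449007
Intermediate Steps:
u = -2332336 (u = 24 + 8*(-291545) = 24 - 2332360 = -2332336)
m = -2332336
(79232 + 394207)*(-301377 + m) = (79232 + 394207)*(-301377 - 2332336) = 473439*(-2633713) = -1246902449007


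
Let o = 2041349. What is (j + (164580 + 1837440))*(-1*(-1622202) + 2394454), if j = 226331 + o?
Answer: 17149916123200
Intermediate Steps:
j = 2267680 (j = 226331 + 2041349 = 2267680)
(j + (164580 + 1837440))*(-1*(-1622202) + 2394454) = (2267680 + (164580 + 1837440))*(-1*(-1622202) + 2394454) = (2267680 + 2002020)*(1622202 + 2394454) = 4269700*4016656 = 17149916123200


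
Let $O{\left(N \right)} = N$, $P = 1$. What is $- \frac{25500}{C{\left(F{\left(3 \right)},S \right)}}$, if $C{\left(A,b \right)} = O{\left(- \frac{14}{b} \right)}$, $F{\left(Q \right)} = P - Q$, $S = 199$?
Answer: $\frac{2537250}{7} \approx 3.6246 \cdot 10^{5}$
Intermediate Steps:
$F{\left(Q \right)} = 1 - Q$
$C{\left(A,b \right)} = - \frac{14}{b}$
$- \frac{25500}{C{\left(F{\left(3 \right)},S \right)}} = - \frac{25500}{\left(-14\right) \frac{1}{199}} = - \frac{25500}{- \frac{14}{199}} = \left(-25500\right) \left(- \frac{199}{14}\right) = \frac{2537250}{7}$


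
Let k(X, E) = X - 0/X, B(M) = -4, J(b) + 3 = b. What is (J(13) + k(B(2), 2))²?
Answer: 36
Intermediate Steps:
J(b) = -3 + b
k(X, E) = X (k(X, E) = X - 1*0 = X + 0 = X)
(J(13) + k(B(2), 2))² = ((-3 + 13) - 4)² = (10 - 4)² = 6² = 36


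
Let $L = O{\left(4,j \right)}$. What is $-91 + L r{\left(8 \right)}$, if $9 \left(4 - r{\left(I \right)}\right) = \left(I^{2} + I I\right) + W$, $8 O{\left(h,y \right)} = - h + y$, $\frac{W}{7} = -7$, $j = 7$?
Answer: $- \frac{2227}{24} \approx -92.792$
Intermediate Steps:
$W = -49$ ($W = 7 \left(-7\right) = -49$)
$O{\left(h,y \right)} = - \frac{h}{8} + \frac{y}{8}$ ($O{\left(h,y \right)} = \frac{- h + y}{8} = \frac{y - h}{8} = - \frac{h}{8} + \frac{y}{8}$)
$L = \frac{3}{8}$ ($L = \left(- \frac{1}{8}\right) 4 + \frac{1}{8} \cdot 7 = - \frac{1}{2} + \frac{7}{8} = \frac{3}{8} \approx 0.375$)
$r{\left(I \right)} = \frac{85}{9} - \frac{2 I^{2}}{9}$ ($r{\left(I \right)} = 4 - \frac{\left(I^{2} + I I\right) - 49}{9} = 4 - \frac{\left(I^{2} + I^{2}\right) - 49}{9} = 4 - \frac{2 I^{2} - 49}{9} = 4 - \frac{-49 + 2 I^{2}}{9} = 4 - \left(- \frac{49}{9} + \frac{2 I^{2}}{9}\right) = \frac{85}{9} - \frac{2 I^{2}}{9}$)
$-91 + L r{\left(8 \right)} = -91 + \frac{3 \left(\frac{85}{9} - \frac{2 \cdot 8^{2}}{9}\right)}{8} = -91 + \frac{3 \left(\frac{85}{9} - \frac{128}{9}\right)}{8} = -91 + \frac{3}{8} \left(- \frac{43}{9}\right) = -91 - \frac{43}{24} = - \frac{2227}{24}$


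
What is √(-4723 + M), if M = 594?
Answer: I*√4129 ≈ 64.257*I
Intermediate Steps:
√(-4723 + M) = √(-4723 + 594) = √(-4129) = I*√4129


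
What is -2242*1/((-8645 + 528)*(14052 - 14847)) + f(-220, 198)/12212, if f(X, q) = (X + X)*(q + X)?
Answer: 15609451474/19701054795 ≈ 0.79232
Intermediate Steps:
f(X, q) = 2*X*(X + q) (f(X, q) = (2*X)*(X + q) = 2*X*(X + q))
-2242*1/((-8645 + 528)*(14052 - 14847)) + f(-220, 198)/12212 = -2242*1/((-8645 + 528)*(14052 - 14847)) + (2*(-220)*(-220 + 198))/12212 = -2242/((-8117*(-795))) + (2*(-220)*(-22))*(1/12212) = -2242/6453015 + 9680*(1/12212) = -2242*1/6453015 + 2420/3053 = -2242/6453015 + 2420/3053 = 15609451474/19701054795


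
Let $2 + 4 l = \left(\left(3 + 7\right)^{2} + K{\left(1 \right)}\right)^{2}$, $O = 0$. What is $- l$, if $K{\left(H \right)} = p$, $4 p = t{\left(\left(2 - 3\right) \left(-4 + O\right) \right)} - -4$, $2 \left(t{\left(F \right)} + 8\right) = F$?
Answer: $- \frac{39593}{16} \approx -2474.6$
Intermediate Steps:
$t{\left(F \right)} = -8 + \frac{F}{2}$
$p = - \frac{1}{2}$ ($p = \frac{\left(-8 + \frac{\left(2 - 3\right) \left(-4 + 0\right)}{2}\right) - -4}{4} = \frac{\left(-8 + \frac{\left(-1\right) \left(-4\right)}{2}\right) + 4}{4} = \frac{\left(-8 + \frac{1}{2} \cdot 4\right) + 4}{4} = \frac{\left(-8 + 2\right) + 4}{4} = \frac{-6 + 4}{4} = \frac{1}{4} \left(-2\right) = - \frac{1}{2} \approx -0.5$)
$K{\left(H \right)} = - \frac{1}{2}$
$l = \frac{39593}{16}$ ($l = - \frac{1}{2} + \frac{\left(\left(3 + 7\right)^{2} - \frac{1}{2}\right)^{2}}{4} = - \frac{1}{2} + \frac{\left(10^{2} - \frac{1}{2}\right)^{2}}{4} = - \frac{1}{2} + \frac{\left(100 - \frac{1}{2}\right)^{2}}{4} = - \frac{1}{2} + \frac{\left(\frac{199}{2}\right)^{2}}{4} = - \frac{1}{2} + \frac{1}{4} \cdot \frac{39601}{4} = - \frac{1}{2} + \frac{39601}{16} = \frac{39593}{16} \approx 2474.6$)
$- l = \left(-1\right) \frac{39593}{16} = - \frac{39593}{16}$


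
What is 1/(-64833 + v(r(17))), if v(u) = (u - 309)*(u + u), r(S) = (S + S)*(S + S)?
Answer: 1/1893431 ≈ 5.2814e-7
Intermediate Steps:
r(S) = 4*S² (r(S) = (2*S)*(2*S) = 4*S²)
v(u) = 2*u*(-309 + u) (v(u) = (-309 + u)*(2*u) = 2*u*(-309 + u))
1/(-64833 + v(r(17))) = 1/(-64833 + 2*(4*17²)*(-309 + 4*17²)) = 1/(-64833 + 2*(4*289)*(-309 + 4*289)) = 1/(-64833 + 2*1156*(-309 + 1156)) = 1/(-64833 + 2*1156*847) = 1/(-64833 + 1958264) = 1/1893431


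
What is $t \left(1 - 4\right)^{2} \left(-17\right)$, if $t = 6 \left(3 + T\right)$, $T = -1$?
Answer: $-1836$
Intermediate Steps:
$t = 12$ ($t = 6 \left(3 - 1\right) = 6 \cdot 2 = 12$)
$t \left(1 - 4\right)^{2} \left(-17\right) = 12 \left(1 - 4\right)^{2} \left(-17\right) = 12 \left(-3\right)^{2} \left(-17\right) = 12 \cdot 9 \left(-17\right) = 108 \left(-17\right) = -1836$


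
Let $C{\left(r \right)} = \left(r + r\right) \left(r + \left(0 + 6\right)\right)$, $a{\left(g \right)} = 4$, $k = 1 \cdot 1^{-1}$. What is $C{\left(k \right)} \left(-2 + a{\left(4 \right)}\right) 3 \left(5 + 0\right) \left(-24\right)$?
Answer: $-10080$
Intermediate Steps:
$k = 1$ ($k = 1 \cdot 1 = 1$)
$C{\left(r \right)} = 2 r \left(6 + r\right)$ ($C{\left(r \right)} = 2 r \left(r + 6\right) = 2 r \left(6 + r\right)$)
$C{\left(k \right)} \left(-2 + a{\left(4 \right)}\right) 3 \left(5 + 0\right) \left(-24\right) = 2 \cdot 1 \left(6 + 1\right) \left(-2 + 4\right) 3 \left(5 + 0\right) \left(-24\right) = 2 \cdot 1 \cdot 7 \cdot 2 \cdot 3 \cdot 5 \left(-24\right) = 14 \cdot 2 \cdot 3 \cdot 5 \left(-24\right) = 28 \cdot 3 \cdot 5 \left(-24\right) = 84 \cdot 5 \left(-24\right) = 420 \left(-24\right) = -10080$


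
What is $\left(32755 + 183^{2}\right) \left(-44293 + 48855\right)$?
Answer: $302205128$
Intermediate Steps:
$\left(32755 + 183^{2}\right) \left(-44293 + 48855\right) = \left(32755 + 33489\right) 4562 = 66244 \cdot 4562 = 302205128$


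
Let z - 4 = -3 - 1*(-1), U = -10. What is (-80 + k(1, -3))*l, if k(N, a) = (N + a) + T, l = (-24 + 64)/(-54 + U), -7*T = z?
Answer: 360/7 ≈ 51.429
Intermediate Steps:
z = 2 (z = 4 + (-3 - 1*(-1)) = 4 + (-3 + 1) = 4 - 2 = 2)
T = -2/7 (T = -⅐*2 = -2/7 ≈ -0.28571)
l = -5/8 (l = (-24 + 64)/(-54 - 10) = 40/(-64) = 40*(-1/64) = -5/8 ≈ -0.62500)
k(N, a) = -2/7 + N + a (k(N, a) = (N + a) - 2/7 = -2/7 + N + a)
(-80 + k(1, -3))*l = (-80 + (-2/7 + 1 - 3))*(-5/8) = (-80 - 16/7)*(-5/8) = -576/7*(-5/8) = 360/7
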